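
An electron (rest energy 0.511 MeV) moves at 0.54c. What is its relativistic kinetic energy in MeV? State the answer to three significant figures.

β² = 0.2916, so γ = 1/√0.7084 = 1.18812.
Kinetic energy: K = (γ − 1)mc² = (1.18812 − 1) × 0.511 MeV = 0.18812 × 0.511 = 0.0961 MeV.

0.0961 MeV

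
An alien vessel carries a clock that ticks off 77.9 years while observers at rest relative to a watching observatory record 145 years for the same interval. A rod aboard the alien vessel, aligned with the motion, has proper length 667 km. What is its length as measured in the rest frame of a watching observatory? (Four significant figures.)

358.3 km

From Δt = γΔτ: γ = 145/77.9 = 1.86136.
The rod contracts by the same γ: 667 km / 1.86136 = 358.3 km.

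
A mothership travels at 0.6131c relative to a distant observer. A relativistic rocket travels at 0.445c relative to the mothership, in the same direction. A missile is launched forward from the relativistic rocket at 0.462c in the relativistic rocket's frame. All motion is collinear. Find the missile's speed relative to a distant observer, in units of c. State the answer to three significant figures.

First combine the missile and relativistic rocket (S''→S'): u₁ = (0.462 + 0.445)/(1 + 0.462×0.445) = 0.907/1.20559 = 0.75233.
Then combine with the mothership (S'→S): u = (0.75233 + 0.6131)/(1 + 0.75233×0.6131) = 1.36543/1.461253523 = 0.93442.

0.934c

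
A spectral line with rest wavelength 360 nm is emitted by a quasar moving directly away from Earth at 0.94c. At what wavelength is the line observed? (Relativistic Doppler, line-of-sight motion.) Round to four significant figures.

Relativistic Doppler for wavelength: λ_obs = λ_src · √((1+β)/(1−β)).
With β = 0.94: factor = √(1.94/0.06) = 5.6862.
λ_obs = 360 × 5.6862 = 2047 nm.

2047 nm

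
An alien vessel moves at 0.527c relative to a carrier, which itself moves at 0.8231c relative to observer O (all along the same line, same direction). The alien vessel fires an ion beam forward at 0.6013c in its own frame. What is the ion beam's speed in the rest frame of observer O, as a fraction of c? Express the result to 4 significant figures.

Apply u = (u'+v)/(1+u'v) twice. Ion beam in the carrier frame: (0.6013+0.527)/(1+0.6013·0.527) = 1.1283/1.3168851 = 0.85679c.
That velocity, transformed to the rest frame of observer O: (0.85679+0.8231)/(1+0.85679·0.8231) = 1.67989/1.705223849 = 0.98514c.

0.9851c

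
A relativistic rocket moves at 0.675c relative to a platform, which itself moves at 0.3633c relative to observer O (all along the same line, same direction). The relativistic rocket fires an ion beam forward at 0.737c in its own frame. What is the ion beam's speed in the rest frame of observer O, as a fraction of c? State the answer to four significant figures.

Apply u = (u'+v)/(1+u'v) twice. Ion beam in the platform frame: (0.737+0.675)/(1+0.737·0.675) = 1.412/1.497475 = 0.94292c.
That velocity, transformed to the rest frame of observer O: (0.94292+0.3633)/(1+0.94292·0.3633) = 1.30622/1.342562836 = 0.97293c.

0.9729c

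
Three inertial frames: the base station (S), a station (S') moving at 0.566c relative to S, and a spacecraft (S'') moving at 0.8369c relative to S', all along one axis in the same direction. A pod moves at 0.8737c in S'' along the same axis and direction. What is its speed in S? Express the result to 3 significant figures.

0.997c

First combine the pod and spacecraft (S''→S'): u₁ = (0.8737 + 0.8369)/(1 + 0.8737×0.8369) = 1.7106/1.73119953 = 0.9881.
Then combine with the station (S'→S): u = (0.9881 + 0.566)/(1 + 0.9881×0.566) = 1.5541/1.5592646 = 0.99669.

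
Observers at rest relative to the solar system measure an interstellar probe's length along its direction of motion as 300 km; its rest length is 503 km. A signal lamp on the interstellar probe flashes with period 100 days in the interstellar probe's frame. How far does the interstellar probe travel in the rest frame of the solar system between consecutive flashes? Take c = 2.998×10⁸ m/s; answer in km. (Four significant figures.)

3.486×10^12 km

γ = L₀/L = 503/300 = 1.67667.
β = √(1 − 1/γ²) = 0.80267. Lab-frame period = γτ = 1.67667×100 days = 167.67 days. Distance = βc × γτ = 0.80267 × 2.998×10⁸ m/s × 14486688 s = 3.4861×10^15 m = 3.486×10^12 km.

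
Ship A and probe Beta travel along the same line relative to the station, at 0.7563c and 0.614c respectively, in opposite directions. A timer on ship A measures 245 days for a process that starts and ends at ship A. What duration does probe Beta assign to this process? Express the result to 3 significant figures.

The velocity of ship A relative to probe Beta is (0.7563 + 0.614)c / (1 + 0.7563×0.614) = 0.93576c; relative speed 0.93576c.
At |u| = 0.93576c, γ = (1 − 0.875647)^(−1/2) = 2.8358.
Ship A's interval is proper; time dilation gives Δt_B = γΔτ = 2.8358 × 245 days = 695 days.

695 days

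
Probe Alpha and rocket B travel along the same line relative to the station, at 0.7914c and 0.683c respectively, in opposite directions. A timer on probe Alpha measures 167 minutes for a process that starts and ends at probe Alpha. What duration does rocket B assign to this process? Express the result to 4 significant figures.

Speed of probe Alpha in rocket B's frame: u = (v_A + v_B)/(1 + v_A v_B/c²) = (0.7914 + 0.683)/(1 + 0.7914×0.683) = 1.4744/1.5405262 = 0.95708; |u| = 0.95708c.
At |u| = 0.95708c, γ = (1 − 0.916002)^(−1/2) = 3.4504.
The clock on probe Alpha records proper time, so rocket B measures Δt = γΔτ = 3.4504 × 167 = 576.2 minutes.

576.2 minutes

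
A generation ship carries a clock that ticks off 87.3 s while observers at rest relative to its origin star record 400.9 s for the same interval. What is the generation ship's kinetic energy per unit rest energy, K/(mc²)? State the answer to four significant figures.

3.592

The time-dilation ratio gives γ = 400.9/87.3 = 4.59221.
K/(mc²) = γ − 1 = 4.59221 − 1 = 3.592.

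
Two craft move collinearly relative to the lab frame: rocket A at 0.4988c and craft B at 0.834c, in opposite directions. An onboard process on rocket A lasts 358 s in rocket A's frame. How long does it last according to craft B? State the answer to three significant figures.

1060 s

Transform rocket A's velocity into craft B's frame: (0.4988 + 0.834)/(1 + 0.4988·0.834) = 1.3328/1.4159992, so the relative speed is 0.94124c.
At |u| = 0.94124c, γ = (1 − 0.885933)^(−1/2) = 2.9609.
The clock on rocket A records proper time, so craft B measures Δt = γΔτ = 2.9609 × 358 = 1060 s.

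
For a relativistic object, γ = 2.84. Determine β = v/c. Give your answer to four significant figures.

β = √(1 − 1/γ²) = √(1 − 1/8.0656) = √0.876017 = 0.9360.

0.9360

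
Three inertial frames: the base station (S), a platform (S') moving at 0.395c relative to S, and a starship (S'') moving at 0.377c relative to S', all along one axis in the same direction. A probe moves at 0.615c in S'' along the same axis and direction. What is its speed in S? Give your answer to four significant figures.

0.9106c

First combine the probe and starship (S''→S'): u₁ = (0.615 + 0.377)/(1 + 0.615×0.377) = 0.992/1.231855 = 0.80529.
Then combine with the platform (S'→S): u = (0.80529 + 0.395)/(1 + 0.80529×0.395) = 1.20029/1.31808955 = 0.91063.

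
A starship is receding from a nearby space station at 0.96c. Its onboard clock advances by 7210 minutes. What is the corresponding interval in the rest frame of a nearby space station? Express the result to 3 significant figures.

25700 minutes

Lorentz factor: γ = (1 − 0.9216)^(−1/2) = 3.5714.
The onboard clock measures proper time, so the interval in the rest frame of a nearby space station is dilated: Δt = γ·Δτ = 3.5714 × 7210 minutes = 25700 minutes.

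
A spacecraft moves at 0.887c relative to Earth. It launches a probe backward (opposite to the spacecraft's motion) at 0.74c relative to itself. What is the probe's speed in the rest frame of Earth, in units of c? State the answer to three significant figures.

In units of c, u = (u' + v)/(1 + u'v) with u' = −0.74 and v = 0.887.
Numerator: −0.74 + 0.887 = 0.147. Denominator: 1 + (−0.74)(0.887) = 0.34362.
u = 0.147/0.34362 = 0.4278, so the speed is 0.428c.

0.428c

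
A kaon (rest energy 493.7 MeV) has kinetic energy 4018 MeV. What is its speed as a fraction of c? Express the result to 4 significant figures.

K = (γ−1)mc², so γ = 1 + 4018/493.7 = 9.1385.
Then v/c = √(1 − γ⁻²) = √(1 − 0.0119743) = √0.9880257 = 0.9940.

0.9940c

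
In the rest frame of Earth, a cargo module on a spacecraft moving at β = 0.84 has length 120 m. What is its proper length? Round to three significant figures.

γ = 1/√(1 − β²) = 1/√(1 − 0.7056) = 1/√0.2944 = 1/0.542586 = 1.843.
Proper length: L₀ = γ·L = 1.843 × 120 = 221 m.

221 m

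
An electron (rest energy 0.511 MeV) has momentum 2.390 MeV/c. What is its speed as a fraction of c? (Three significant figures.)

0.978c

βγ = pc/(mc²) = 2.390/0.511 = 4.6771.
Since γ² = 1 + (βγ)² = 22.8753, γ = √22.8753 = 4.78281, and β = (βγ)/γ = 4.6771/4.78281 = 0.978.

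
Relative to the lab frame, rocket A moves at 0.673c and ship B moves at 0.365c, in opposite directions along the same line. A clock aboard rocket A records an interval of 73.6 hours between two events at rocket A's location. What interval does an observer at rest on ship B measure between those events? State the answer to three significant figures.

Transform rocket A's velocity into ship B's frame: (0.673 + 0.365)/(1 + 0.673·0.365) = 1.038/1.245645, so the relative speed is 0.8333c.
At |u| = 0.8333c, γ = (1 − 0.694389)^(−1/2) = 1.8089.
Rocket A's interval is proper; time dilation gives Δt_B = γΔτ = 1.8089 × 73.6 hours = 133 hours.

133 hours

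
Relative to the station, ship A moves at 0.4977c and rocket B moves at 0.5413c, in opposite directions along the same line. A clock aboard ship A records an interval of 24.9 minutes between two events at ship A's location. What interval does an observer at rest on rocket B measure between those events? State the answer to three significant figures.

43.3 minutes

Transform ship A's velocity into rocket B's frame: (0.4977 + 0.5413)/(1 + 0.4977·0.5413) = 1.039/1.26940501, so the relative speed is 0.81849c.
γ for this relative speed: γ = 1/√(1 − 0.669926) = 1.7406.
Ship A's interval is proper; time dilation gives Δt_B = γΔτ = 1.7406 × 24.9 minutes = 43.3 minutes.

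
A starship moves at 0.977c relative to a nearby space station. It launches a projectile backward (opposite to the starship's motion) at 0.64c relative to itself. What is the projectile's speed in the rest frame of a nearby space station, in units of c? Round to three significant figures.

0.899c

Relativistic velocity addition: u = (u' + v)/(1 + u'v/c²), with u' = −0.64c and v = 0.977c.
Numerator: −0.64 + 0.977 = 0.337. Denominator: 1 + (−0.64)(0.977) = 0.37472.
u = 0.337/0.37472 = 0.89934, so the speed is 0.899c.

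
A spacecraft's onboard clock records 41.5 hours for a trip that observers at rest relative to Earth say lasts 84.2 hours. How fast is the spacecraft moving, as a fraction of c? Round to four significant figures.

0.8701c

γ = Δt/Δτ = 84.2/41.5 = 2.0289.
β = √(1 − 1/γ²) = √(1 − 0.242929) = √0.757071 = 0.8701.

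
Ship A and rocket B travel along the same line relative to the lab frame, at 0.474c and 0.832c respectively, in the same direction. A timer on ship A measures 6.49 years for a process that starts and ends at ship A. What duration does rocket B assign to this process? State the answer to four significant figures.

Transform ship A's velocity into rocket B's frame: (0.474 − 0.832)/(1 − 0.474·0.832) = −0.358/0.605632, so the relative speed is 0.59112c.
γ for this relative speed: γ = 1/√(1 − 0.349423) = 1.2398.
Ship A's interval is proper; time dilation gives Δt_B = γΔτ = 1.2398 × 6.49 years = 8.046 years.

8.046 years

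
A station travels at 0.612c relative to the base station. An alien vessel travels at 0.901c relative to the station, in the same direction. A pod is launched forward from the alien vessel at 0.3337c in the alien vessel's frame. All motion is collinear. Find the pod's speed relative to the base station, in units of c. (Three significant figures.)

0.988c

First combine the pod and alien vessel (S''→S'): u₁ = (0.3337 + 0.901)/(1 + 0.3337×0.901) = 1.2347/1.3006637 = 0.94928.
Then combine with the station (S'→S): u = (0.94928 + 0.612)/(1 + 0.94928×0.612) = 1.56128/1.58095936 = 0.98755.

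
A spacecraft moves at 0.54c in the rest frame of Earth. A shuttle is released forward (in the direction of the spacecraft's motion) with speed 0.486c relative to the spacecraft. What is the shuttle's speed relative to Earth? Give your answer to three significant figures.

Relativistic velocity addition: u = (u' + v)/(1 + u'v/c²), with u' = 0.486c and v = 0.54c.
Numerator: 0.486 + 0.54 = 1.026. Denominator: 1 + (0.486)(0.54) = 1.26244.
u = 1.026/1.26244 = 0.81271, so the speed is 0.813c.

0.813c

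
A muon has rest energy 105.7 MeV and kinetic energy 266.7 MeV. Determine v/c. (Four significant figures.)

0.9589

K = (γ−1)mc², so γ = 1 + 266.7/105.7 = 3.5232.
Then v/c = √(1 − γ⁻²) = √(1 − 0.0805611) = √0.9194389 = 0.9589.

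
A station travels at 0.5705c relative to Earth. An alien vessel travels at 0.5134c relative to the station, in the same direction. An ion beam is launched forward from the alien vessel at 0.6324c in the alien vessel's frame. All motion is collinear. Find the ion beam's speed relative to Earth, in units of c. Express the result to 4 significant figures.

0.9612c

First combine the ion beam and alien vessel (S''→S'): u₁ = (0.6324 + 0.5134)/(1 + 0.6324×0.5134) = 1.1458/1.32467416 = 0.86497.
Then combine with the station (S'→S): u = (0.86497 + 0.5705)/(1 + 0.86497×0.5705) = 1.43547/1.493465385 = 0.96117.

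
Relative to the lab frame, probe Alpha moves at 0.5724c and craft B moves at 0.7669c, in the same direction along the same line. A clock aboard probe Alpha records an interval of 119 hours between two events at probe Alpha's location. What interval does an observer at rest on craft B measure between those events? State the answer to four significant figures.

Speed of probe Alpha in craft B's frame: u = (v_A − v_B)/(1 − v_A v_B/c²) = (0.5724 − 0.7669)/(1 − 0.5724×0.7669) = −0.1945/0.56102644 = −0.34669; |u| = 0.34669c.
γ for this relative speed: γ = 1/√(1 − 0.120194) = 1.0661.
Probe Alpha's interval is proper; time dilation gives Δt_B = γΔτ = 1.0661 × 119 hours = 126.9 hours.

126.9 hours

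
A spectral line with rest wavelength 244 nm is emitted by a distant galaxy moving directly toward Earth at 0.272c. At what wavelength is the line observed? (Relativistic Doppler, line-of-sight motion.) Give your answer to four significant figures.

184.6 nm

Relativistic Doppler for wavelength: λ_obs = λ_src · √((1−β)/(1+β)).
With β = 0.272: factor = √(0.728/1.272) = 0.75652.
λ_obs = 244 × 0.75652 = 184.6 nm.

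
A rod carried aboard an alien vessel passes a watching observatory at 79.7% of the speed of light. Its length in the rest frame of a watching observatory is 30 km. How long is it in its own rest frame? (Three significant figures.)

49.7 km

Lorentz factor: γ = (1 − 0.635209)^(−1/2) = 1.6557.
Proper length: L₀ = γ·L = 1.6557 × 30 = 49.7 km.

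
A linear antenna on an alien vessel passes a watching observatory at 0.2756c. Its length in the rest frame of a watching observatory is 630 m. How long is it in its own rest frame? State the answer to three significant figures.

655 m

Lorentz factor: γ = (1 − 0.07595536)^(−1/2) = 1.0403.
Proper length: L₀ = γ·L = 1.0403 × 630 = 655 m.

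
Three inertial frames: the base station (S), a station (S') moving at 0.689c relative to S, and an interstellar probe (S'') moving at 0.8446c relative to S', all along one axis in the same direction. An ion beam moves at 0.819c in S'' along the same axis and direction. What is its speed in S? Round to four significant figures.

0.9969c

Apply u = (u'+v)/(1+u'v) twice. Ion beam in the station frame: (0.819+0.8446)/(1+0.819·0.8446) = 1.6636/1.6917274 = 0.98337c.
That velocity, transformed to the rest frame of the base station: (0.98337+0.689)/(1+0.98337·0.689) = 1.67237/1.67754193 = 0.99692c.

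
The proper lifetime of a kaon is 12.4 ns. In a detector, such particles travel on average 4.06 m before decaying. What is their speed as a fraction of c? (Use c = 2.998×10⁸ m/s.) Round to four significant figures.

Let x = d/(cτ) = 4.060 m / (2.998×10⁸ m/s × 1.240×10^-8 s) = 1.0921. Since d = βγcτ, x = βγ = β/√(1−β²).
Solving: β² = x²/(1+x²) = 1.19268/2.19268 = 0.543937, so β = 0.7375.

0.7375c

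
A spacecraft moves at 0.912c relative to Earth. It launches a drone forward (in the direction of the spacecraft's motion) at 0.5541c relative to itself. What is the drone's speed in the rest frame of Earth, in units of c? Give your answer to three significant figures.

In units of c, u = (u' + v)/(1 + u'v) with u' = 0.5541 and v = 0.912.
Numerator: 0.5541 + 0.912 = 1.4661. Denominator: 1 + (0.5541)(0.912) = 1.5053392.
u = 1.4661/1.5053392 = 0.97393, so the speed is 0.974c.

0.974c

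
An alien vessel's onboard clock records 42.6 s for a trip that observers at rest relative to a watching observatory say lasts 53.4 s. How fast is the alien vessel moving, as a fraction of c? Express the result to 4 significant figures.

0.6030c

γ = Δt/Δτ = 53.4/42.6 = 1.2535.
β = √(1 − 1/γ²) = √(1 − 0.636431) = √0.363569 = 0.6030.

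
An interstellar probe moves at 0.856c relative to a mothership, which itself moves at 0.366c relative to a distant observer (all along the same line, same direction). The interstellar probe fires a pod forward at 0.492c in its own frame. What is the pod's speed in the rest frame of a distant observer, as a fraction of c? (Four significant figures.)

0.9758c

Compose velocities in two stages. Stage 1 (into S'): u₁ = (0.492+0.856)/(1+0.492×0.856) = 0.94853.
Stage 2 (into S): u = (0.94853+0.366)/(1+0.94853×0.366) = 0.97578, so the speed is 0.9758c.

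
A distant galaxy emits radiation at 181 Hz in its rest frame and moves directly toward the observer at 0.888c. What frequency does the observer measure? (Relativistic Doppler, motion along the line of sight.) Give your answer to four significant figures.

Relativistic Doppler (source moving toward): f_obs = f_src · √((1+β)/(1−β)).
With β = 0.888: factor = √(1.888/0.112) = 4.1057.
f_obs = 181 × 4.1057 = 743.1 Hz.

743.1 Hz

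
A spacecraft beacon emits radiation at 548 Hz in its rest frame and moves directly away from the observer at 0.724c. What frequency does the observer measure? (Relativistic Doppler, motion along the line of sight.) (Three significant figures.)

219 Hz

Relativistic Doppler (source moving away): f_obs = f_src · √((1−β)/(1+β)).
With β = 0.724: factor = √(0.276/1.724) = 0.40012.
f_obs = 548 × 0.40012 = 219 Hz.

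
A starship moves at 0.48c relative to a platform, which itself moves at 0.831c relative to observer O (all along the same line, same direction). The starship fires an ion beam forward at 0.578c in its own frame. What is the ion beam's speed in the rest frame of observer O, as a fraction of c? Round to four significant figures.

First combine the ion beam and starship (S''→S'): u₁ = (0.578 + 0.48)/(1 + 0.578×0.48) = 1.058/1.27744 = 0.82822.
Then combine with the platform (S'→S): u = (0.82822 + 0.831)/(1 + 0.82822×0.831) = 1.65922/1.68825082 = 0.9828.

0.9828c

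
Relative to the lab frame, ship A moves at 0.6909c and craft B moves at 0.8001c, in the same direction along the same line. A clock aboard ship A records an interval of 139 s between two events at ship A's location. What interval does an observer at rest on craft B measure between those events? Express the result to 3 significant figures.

143 s

The velocity of ship A relative to craft B is (0.6909 − 0.8001)c / (1 − 0.6909×0.8001) = −0.24418c; relative speed 0.24418c.
At |u| = 0.24418c, γ = (1 − 0.0596239)^(−1/2) = 1.0312.
The clock on ship A records proper time, so craft B measures Δt = γΔτ = 1.0312 × 139 = 143 s.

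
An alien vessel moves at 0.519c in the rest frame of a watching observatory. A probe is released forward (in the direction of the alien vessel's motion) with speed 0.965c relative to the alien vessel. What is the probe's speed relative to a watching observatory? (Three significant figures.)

0.989c

In units of c, u = (u' + v)/(1 + u'v) with u' = 0.965 and v = 0.519.
Numerator: 0.965 + 0.519 = 1.484. Denominator: 1 + (0.965)(0.519) = 1.500835.
u = 1.484/1.500835 = 0.98878, so the speed is 0.989c.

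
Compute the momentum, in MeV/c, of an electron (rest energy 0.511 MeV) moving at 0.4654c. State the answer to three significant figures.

0.269 MeV/c

Lorentz factor: γ = (1 − 0.21659716)^(−1/2) = 1.1298.
Momentum: p = γβ·mc = 1.1298 × 0.4654 × 0.511 MeV/c = 0.269 MeV/c.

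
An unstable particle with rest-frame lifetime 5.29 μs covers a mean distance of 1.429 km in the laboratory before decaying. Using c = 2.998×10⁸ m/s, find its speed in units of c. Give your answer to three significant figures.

Let x = d/(cτ) = 1429 m / (2.998×10⁸ m/s × 5.290×10^-6 s) = 0.90104. Since d = βγcτ, x = βγ = β/√(1−β²).
Solving: β² = x²/(1+x²) = 0.811873/1.811873 = 0.448085, so β = 0.669.

0.669c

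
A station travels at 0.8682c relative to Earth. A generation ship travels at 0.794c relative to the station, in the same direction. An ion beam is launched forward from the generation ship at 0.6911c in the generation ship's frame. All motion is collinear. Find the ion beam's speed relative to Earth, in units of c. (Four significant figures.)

0.9970c

Apply u = (u'+v)/(1+u'v) twice. Ion beam in the station frame: (0.6911+0.794)/(1+0.6911·0.794) = 1.4851/1.5487334 = 0.95891c.
That velocity, transformed to the rest frame of Earth: (0.95891+0.8682)/(1+0.95891·0.8682) = 1.82711/1.832525662 = 0.99704c.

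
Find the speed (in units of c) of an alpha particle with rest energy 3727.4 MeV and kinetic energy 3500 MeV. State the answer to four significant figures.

0.8568c

γ = 1 + K/(mc²) = 1 + 3500/3727.4 = 1.939.
β = √(1 − 1/γ²) = √(1 − 0.265977) = √0.734023 = 0.8568.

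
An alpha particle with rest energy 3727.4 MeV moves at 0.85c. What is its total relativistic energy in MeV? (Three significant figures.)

With β = 0.85, γ = 1/√(1 − 0.85²) = 1/√0.2775 = 1.8983.
Total energy: E = γmc² = 1.8983 × 3727.4 MeV = 7080 MeV.

7080 MeV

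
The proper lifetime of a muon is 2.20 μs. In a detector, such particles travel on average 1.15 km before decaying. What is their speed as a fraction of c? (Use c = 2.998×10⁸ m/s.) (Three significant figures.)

Let x = d/(cτ) = 1150 m / (2.998×10⁸ m/s × 2.200×10^-6 s) = 1.7436. Since d = βγcτ, x = βγ = β/√(1−β²).
Solving: β² = x²/(1+x²) = 3.04014/4.04014 = 0.752484, so β = 0.867.

0.867c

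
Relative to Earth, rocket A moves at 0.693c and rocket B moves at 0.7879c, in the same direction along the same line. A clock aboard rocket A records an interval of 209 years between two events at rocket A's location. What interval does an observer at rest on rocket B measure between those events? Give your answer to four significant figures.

Transform rocket A's velocity into rocket B's frame: (0.693 − 0.7879)/(1 − 0.693·0.7879) = −0.0949/0.4539853, so the relative speed is 0.20904c.
γ for this relative speed: γ = 1/√(1 − 0.0436977) = 1.0226.
The clock on rocket A records proper time, so rocket B measures Δt = γΔτ = 1.0226 × 209 = 213.7 years.

213.7 years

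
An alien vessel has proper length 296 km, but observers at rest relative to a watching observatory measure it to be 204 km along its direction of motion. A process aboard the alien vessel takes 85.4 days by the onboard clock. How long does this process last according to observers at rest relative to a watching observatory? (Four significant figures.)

γ = L₀/L = 296/204 = 1.45098.
The same γ dilates the second interval: 1.45098 × 85.4 days = 123.9 days.

123.9 days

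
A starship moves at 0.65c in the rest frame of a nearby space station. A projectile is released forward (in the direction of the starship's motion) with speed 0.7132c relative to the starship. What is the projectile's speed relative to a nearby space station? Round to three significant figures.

0.931c

In units of c, u = (u' + v)/(1 + u'v) with u' = 0.7132 and v = 0.65.
Numerator: 0.7132 + 0.65 = 1.3632. Denominator: 1 + (0.7132)(0.65) = 1.46358.
u = 1.3632/1.46358 = 0.93141, so the speed is 0.931c.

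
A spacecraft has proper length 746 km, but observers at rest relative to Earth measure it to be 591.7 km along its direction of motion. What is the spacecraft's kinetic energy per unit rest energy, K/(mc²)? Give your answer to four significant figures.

0.2608

γ = L₀/L = 746/591.7 = 1.26077.
Since K = (γ−1)mc², K/(mc²) = 1.26077 − 1 = 0.2608.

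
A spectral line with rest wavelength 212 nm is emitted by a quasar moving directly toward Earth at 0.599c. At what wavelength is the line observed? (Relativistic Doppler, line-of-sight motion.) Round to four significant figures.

106.2 nm

Relativistic Doppler for wavelength: λ_obs = λ_src · √((1−β)/(1+β)).
With β = 0.599: factor = √(0.401/1.599) = 0.50078.
λ_obs = 212 × 0.50078 = 106.2 nm.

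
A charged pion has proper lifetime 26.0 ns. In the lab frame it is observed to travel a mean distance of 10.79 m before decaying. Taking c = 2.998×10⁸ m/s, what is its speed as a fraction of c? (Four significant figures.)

0.8106c

Lab distance = (lab lifetime)·v = γτ·βc, so βγ = d/(cτ) = 10.79/(2.998×10⁸ × 2.600×10^-8) = 1.3843.
With βγ = 1.3843: γ² = 1 + (βγ)² = 2.91629, and β = (βγ)/γ = 1.3843/1.70771 = 0.8106.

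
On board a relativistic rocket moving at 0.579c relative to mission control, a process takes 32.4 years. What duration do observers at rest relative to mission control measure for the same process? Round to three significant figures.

γ = 1/√(1 − β²) = 1/√(1 − 0.335241) = 1/√0.664759 = 1/0.815328 = 1.2265.
Time dilation: Δt = γ·Δτ = 1.2265 × 32.4 = 39.7 years.

39.7 years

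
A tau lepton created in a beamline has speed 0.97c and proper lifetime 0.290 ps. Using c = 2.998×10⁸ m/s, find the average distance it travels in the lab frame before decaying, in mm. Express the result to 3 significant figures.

0.347 mm

γ = 1/√(1 − β²) = 1/√(1 − 0.9409) = 1/√0.0591 = 4.1135.
Lab-frame lifetime: Δt = γτ = 4.1135 × 0.290 ps = 1.1929 ps.
Distance: d = vΔt = 0.97 × 2.998×10⁸ m/s × 1.1929×10^-12 s = 3.47×10^-4 m = 0.347 mm.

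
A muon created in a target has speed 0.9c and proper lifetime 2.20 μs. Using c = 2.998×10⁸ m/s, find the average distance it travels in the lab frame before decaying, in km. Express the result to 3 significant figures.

1.36 km

Lorentz factor: γ = (1 − 0.81)^(−1/2) = 2.2942.
Lab-frame lifetime: Δt = γτ = 2.2942 × 2.20 μs = 5.0472 μs.
Distance: d = vΔt = 0.9 × 2.998×10⁸ m/s × 5.0472×10^-6 s = 1360 m = 1.36 km.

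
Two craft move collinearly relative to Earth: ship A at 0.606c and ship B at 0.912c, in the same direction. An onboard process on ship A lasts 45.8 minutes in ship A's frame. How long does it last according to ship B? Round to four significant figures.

Transform ship A's velocity into ship B's frame: (0.606 − 0.912)/(1 − 0.606·0.912) = −0.306/0.447328, so the relative speed is 0.68406c.
γ for this relative speed: γ = 1/√(1 − 0.467938) = 1.3709.
Ship A's interval is proper; time dilation gives Δt_B = γΔτ = 1.3709 × 45.8 minutes = 62.79 minutes.

62.79 minutes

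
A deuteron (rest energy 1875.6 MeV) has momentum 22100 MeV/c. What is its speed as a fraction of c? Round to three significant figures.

pc/(mc²) = 22100/1875.6 = 11.783 = βγ = β/√(1−β²).
So β² = x²/(1 + x²) with x = 11.783: x² = 138.839, β² = 138.839/139.839 = 0.992849, β = 0.996.

0.996c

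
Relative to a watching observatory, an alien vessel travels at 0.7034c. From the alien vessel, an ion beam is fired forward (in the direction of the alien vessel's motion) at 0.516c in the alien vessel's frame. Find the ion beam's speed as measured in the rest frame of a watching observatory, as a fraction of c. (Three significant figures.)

0.895c

Relativistic velocity addition: u = (u' + v)/(1 + u'v/c²), with u' = 0.516c and v = 0.7034c.
Numerator: 0.516 + 0.7034 = 1.2194. Denominator: 1 + (0.516)(0.7034) = 1.3629544.
u = 1.2194/1.3629544 = 0.89467, so the speed is 0.895c.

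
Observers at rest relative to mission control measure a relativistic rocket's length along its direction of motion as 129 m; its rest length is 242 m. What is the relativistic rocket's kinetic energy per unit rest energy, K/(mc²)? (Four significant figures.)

0.8760

From L = L₀/γ: γ = 242/129 = 1.87597.
Since K = (γ−1)mc², K/(mc²) = 1.87597 − 1 = 0.8760.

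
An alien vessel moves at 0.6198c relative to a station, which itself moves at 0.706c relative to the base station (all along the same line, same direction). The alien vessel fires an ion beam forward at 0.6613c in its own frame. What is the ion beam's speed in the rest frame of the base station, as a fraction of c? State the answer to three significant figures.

0.984c

First combine the ion beam and alien vessel (S''→S'): u₁ = (0.6613 + 0.6198)/(1 + 0.6613×0.6198) = 1.2811/1.40987374 = 0.90866.
Then combine with the station (S'→S): u = (0.90866 + 0.706)/(1 + 0.90866×0.706) = 1.61466/1.64151396 = 0.98364.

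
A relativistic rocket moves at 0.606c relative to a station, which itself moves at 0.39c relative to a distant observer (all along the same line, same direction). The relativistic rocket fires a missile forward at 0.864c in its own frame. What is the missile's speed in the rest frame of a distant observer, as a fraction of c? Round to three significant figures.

0.984c

First combine the missile and relativistic rocket (S''→S'): u₁ = (0.864 + 0.606)/(1 + 0.864×0.606) = 1.47/1.523584 = 0.96483.
Then combine with the station (S'→S): u = (0.96483 + 0.39)/(1 + 0.96483×0.39) = 1.35483/1.3762837 = 0.98441.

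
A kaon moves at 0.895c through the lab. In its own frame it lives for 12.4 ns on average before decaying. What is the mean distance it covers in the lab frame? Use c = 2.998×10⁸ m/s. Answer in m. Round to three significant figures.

7.46 m

γ = 1/√(1 − β²) = 1/√(1 − 0.801025) = 1/√0.198975 = 1/0.446066 = 2.2418.
Lab-frame lifetime: Δt = γτ = 2.2418 × 12.4 ns = 27.798 ns.
Distance: d = vΔt = 0.895 × 2.998×10⁸ m/s × 2.7798×10^-8 s = 7.46 m.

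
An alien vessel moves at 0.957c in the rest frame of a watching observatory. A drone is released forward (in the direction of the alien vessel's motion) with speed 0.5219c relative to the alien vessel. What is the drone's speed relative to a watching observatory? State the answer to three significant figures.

0.986c

Relativistic velocity addition: u = (u' + v)/(1 + u'v/c²), with u' = 0.5219c and v = 0.957c.
Numerator: 0.5219 + 0.957 = 1.4789. Denominator: 1 + (0.5219)(0.957) = 1.4994583.
u = 1.4789/1.4994583 = 0.98629, so the speed is 0.986c.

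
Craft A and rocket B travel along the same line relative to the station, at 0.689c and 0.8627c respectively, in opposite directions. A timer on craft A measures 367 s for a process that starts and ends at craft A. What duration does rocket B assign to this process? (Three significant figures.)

Transform craft A's velocity into rocket B's frame: (0.689 + 0.8627)/(1 + 0.689·0.8627) = 1.5517/1.5944003, so the relative speed is 0.97322c.
γ for this relative speed: γ = 1/√(1 − 0.947157) = 4.3502.
The clock on craft A records proper time, so rocket B measures Δt = γΔτ = 4.3502 × 367 = 1600 s.

1600 s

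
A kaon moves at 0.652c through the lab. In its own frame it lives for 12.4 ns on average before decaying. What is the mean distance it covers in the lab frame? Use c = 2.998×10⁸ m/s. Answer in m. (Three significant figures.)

3.20 m

With β = 0.652, γ = 1/√(1 − 0.652²) = 1/√0.574896 = 1.3189.
Lab-frame lifetime: Δt = γτ = 1.3189 × 12.4 ns = 16.354 ns.
Distance: d = vΔt = 0.652 × 2.998×10⁸ m/s × 1.6354×10^-8 s = 3.20 m.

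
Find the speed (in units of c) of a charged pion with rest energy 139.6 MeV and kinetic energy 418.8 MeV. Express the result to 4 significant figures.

K = (γ−1)mc², so γ = 1 + 418.8/139.6 = 4.
Then v/c = √(1 − γ⁻²) = √(1 − 0.0625) = √0.9375 = 0.9682.

0.9682c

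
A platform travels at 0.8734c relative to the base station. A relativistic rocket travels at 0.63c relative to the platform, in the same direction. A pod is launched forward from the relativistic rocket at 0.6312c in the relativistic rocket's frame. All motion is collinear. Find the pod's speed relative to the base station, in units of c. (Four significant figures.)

0.9931c

First combine the pod and relativistic rocket (S''→S'): u₁ = (0.6312 + 0.63)/(1 + 0.6312×0.63) = 1.2612/1.397656 = 0.90237.
Then combine with the platform (S'→S): u = (0.90237 + 0.8734)/(1 + 0.90237×0.8734) = 1.77577/1.788129958 = 0.99309.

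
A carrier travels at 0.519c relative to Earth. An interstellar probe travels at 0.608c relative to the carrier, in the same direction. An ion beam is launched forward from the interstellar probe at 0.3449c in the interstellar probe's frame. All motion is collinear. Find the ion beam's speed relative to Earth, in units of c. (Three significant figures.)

First combine the ion beam and interstellar probe (S''→S'): u₁ = (0.3449 + 0.608)/(1 + 0.3449×0.608) = 0.9529/1.2096992 = 0.78772.
Then combine with the carrier (S'→S): u = (0.78772 + 0.519)/(1 + 0.78772×0.519) = 1.30672/1.40882668 = 0.92752.

0.928c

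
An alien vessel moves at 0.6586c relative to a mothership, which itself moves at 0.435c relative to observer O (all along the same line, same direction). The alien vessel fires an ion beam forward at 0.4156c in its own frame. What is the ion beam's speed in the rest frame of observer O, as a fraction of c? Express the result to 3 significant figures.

First combine the ion beam and alien vessel (S''→S'): u₁ = (0.4156 + 0.6586)/(1 + 0.4156×0.6586) = 1.0742/1.27371416 = 0.84336.
Then combine with the mothership (S'→S): u = (0.84336 + 0.435)/(1 + 0.84336×0.435) = 1.27836/1.3668616 = 0.93525.

0.935c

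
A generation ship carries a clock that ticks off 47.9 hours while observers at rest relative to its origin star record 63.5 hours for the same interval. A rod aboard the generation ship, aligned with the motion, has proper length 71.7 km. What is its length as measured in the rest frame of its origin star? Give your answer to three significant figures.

γ = Δt/Δτ = 63.5/47.9 = 1.32568.
L = L₀/γ = 71.7/1.32568 = 54.1 km.

54.1 km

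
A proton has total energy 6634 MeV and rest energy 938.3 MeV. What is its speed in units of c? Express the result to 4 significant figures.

γ = E/(mc²) = 6634/938.3 = 7.0702.
β = √(1 − 1/γ²) = √(1 − 0.0200049) = √0.9799951 = 0.9899.

0.9899c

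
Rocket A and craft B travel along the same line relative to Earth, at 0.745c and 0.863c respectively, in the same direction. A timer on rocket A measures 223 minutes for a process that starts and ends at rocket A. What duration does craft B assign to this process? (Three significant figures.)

Speed of rocket A in craft B's frame: u = (v_A − v_B)/(1 − v_A v_B/c²) = (0.745 − 0.863)/(1 − 0.745×0.863) = −0.118/0.357065 = −0.33047; |u| = 0.33047c.
γ for this relative speed: γ = 1/√(1 − 0.10921) = 1.0595.
The clock on rocket A records proper time, so craft B measures Δt = γΔτ = 1.0595 × 223 = 236 minutes.

236 minutes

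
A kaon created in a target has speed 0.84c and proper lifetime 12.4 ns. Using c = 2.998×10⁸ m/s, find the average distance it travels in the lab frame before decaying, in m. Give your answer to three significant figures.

With β = 0.84, γ = 1/√(1 − 0.84²) = 1/√0.2944 = 1.843.
Lab-frame lifetime: Δt = γτ = 1.843 × 12.4 ns = 22.853 ns.
Distance: d = vΔt = 0.84 × 2.998×10⁸ m/s × 2.2853×10^-8 s = 5.76 m.

5.76 m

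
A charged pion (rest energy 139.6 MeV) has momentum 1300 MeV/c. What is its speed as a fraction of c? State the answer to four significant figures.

pc/(mc²) = 1300/139.6 = 9.3123 = βγ = β/√(1−β²).
So β² = x²/(1 + x²) with x = 9.3123: x² = 86.7189, β² = 86.7189/87.7189 = 0.9886, β = 0.9943.

0.9943c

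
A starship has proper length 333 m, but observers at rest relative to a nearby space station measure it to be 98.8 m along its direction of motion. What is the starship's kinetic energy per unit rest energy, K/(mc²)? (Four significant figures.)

2.370

From L = L₀/γ: γ = 333/98.8 = 3.37045.
Since K = (γ−1)mc², K/(mc²) = 3.37045 − 1 = 2.370.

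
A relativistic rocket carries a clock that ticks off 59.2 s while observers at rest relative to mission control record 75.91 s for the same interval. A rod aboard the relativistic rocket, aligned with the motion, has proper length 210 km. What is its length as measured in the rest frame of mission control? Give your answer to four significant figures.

The time-dilation ratio gives γ = 75.91/59.2 = 1.28226.
The rod contracts by the same γ: 210 km / 1.28226 = 163.8 km.

163.8 km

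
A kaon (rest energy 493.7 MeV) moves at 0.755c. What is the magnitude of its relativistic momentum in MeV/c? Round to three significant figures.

γ = 1/√(1 − β²) = 1/√(1 − 0.570025) = 1/√0.429975 = 1/0.655725 = 1.525.
Momentum: p = γβ·mc = 1.525 × 0.755 × 493.7 MeV/c = 568 MeV/c.

568 MeV/c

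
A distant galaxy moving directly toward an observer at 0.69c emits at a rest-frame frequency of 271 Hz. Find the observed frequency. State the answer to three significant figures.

Relativistic Doppler (source moving toward): f_obs = f_src · √((1+β)/(1−β)).
With β = 0.69: factor = √(1.69/0.31) = 2.3349.
f_obs = 271 × 2.3349 = 633 Hz.

633 Hz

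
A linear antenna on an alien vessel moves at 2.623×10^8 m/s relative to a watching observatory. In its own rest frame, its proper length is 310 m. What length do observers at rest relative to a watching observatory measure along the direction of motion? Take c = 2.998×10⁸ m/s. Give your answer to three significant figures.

150 m

β = v/c = (2.623×10^8 m/s)/(2.998×10⁸ m/s) = 0.874917.
Lorentz factor: γ = (1 − 0.7654798)^(−1/2) = 2.065.
Length contraction: L = L₀/γ = 310/2.065 = 150 m.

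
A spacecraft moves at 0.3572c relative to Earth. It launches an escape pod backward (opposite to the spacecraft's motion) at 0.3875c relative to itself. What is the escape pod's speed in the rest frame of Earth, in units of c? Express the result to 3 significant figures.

0.0352c

In units of c, u = (u' + v)/(1 + u'v) with u' = −0.3875 and v = 0.3572.
Numerator: −0.3875 + 0.3572 = −0.0303. Denominator: 1 + (−0.3875)(0.3572) = 0.861585.
u = −0.0303/0.861585 = −0.035168, so the speed is 0.0352c.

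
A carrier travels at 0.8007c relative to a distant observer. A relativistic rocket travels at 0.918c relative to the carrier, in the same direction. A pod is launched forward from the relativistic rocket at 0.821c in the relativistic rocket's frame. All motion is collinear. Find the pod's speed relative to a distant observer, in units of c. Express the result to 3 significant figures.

First combine the pod and relativistic rocket (S''→S'): u₁ = (0.821 + 0.918)/(1 + 0.821×0.918) = 1.739/1.753678 = 0.99163.
Then combine with the carrier (S'→S): u = (0.99163 + 0.8007)/(1 + 0.99163×0.8007) = 1.79233/1.793998141 = 0.99907.

0.999c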